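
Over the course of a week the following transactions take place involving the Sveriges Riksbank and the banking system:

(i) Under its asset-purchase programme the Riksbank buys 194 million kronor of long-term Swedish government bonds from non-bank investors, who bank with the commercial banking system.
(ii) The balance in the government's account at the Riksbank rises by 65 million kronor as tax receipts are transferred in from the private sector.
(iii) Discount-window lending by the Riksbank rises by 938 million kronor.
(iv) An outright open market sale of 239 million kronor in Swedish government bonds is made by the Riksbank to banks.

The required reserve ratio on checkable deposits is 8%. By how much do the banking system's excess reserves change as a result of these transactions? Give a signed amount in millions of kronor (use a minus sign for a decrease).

+817.68 million

Asset purchase (from non-banks) 194 million kronor: reserves +194M, deposits +194M.
Government account inflow 65 million kronor: reserves −65M, deposits −65M.
Discount-window loan 938 million kronor: reserves +938M, deposits 0.
OMO sale (to banks) 239 million kronor: reserves −239M, deposits 0.
Totals: Δreserves = +828M, Δdeposits = +129M.
Δrequired reserves = 8% × +129M = +10.32M.
Δexcess reserves = Δreserves − Δrequired = +828M − (+10.32M) = +817.68 million.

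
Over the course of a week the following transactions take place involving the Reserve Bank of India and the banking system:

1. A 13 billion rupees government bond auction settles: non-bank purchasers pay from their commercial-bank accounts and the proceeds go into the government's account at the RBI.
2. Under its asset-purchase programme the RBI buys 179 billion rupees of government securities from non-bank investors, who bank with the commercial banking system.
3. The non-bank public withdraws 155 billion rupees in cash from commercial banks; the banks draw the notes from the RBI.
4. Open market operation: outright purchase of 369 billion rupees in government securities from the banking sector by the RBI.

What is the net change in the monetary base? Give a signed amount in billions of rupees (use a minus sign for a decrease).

Government account inflow 13 billion rupees: reserves shift to a non-base liability → −13B.
Asset purchase (from non-banks) 179 billion rupees: RBI balance sheet expands → +179B.
Currency withdrawal 155 billion rupees: just a shift between currency and reserves — both are base money → 0.
OMO purchase (from banks) 369 billion rupees: RBI balance sheet expands → +369B.
Net: −13 + 179 + 0 + 369 = +535 billion.

+535 billion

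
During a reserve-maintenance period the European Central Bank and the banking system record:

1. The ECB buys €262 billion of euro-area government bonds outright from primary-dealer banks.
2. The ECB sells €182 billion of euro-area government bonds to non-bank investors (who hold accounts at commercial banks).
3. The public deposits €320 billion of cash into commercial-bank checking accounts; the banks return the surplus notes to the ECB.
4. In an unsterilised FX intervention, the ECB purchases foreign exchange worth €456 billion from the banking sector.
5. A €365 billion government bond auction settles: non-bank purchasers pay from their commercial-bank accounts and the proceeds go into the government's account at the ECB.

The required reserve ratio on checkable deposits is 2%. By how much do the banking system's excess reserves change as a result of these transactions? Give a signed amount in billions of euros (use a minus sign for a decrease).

OMO purchase (from banks) €262 billion: reserves +€262B, deposits 0.
Asset sale (to non-banks) €182 billion: reserves −€182B, deposits −€182B.
Currency deposit €320 billion: reserves +€320B, deposits +€320B.
FX purchase €456 billion: reserves +€456B, deposits 0.
Government account inflow €365 billion: reserves −€365B, deposits −€365B.
Totals: Δreserves = +€491B, Δdeposits = −€227B.
Δrequired reserves = 2% × −€227B = −€4.54B.
Δexcess reserves = Δreserves − Δrequired = +€491B − (−€4.54B) = +€495.54 billion.

+€495.54 billion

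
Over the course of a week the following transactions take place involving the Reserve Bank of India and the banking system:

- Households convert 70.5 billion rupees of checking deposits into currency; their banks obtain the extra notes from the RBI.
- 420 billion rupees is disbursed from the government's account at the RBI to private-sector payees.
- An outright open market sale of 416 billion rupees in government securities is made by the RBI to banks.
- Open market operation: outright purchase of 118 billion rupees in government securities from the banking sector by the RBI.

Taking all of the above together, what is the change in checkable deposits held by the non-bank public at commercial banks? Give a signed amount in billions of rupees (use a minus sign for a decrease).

Currency withdrawal 70.5 billion rupees: non-bank counterparties' bank balances fall → −70.5B.
Government spending 420 billion rupees: non-bank counterparties' bank balances rise → +420B.
OMO sale (to banks) 416 billion rupees: the counterparty is a bank, so public deposits are unchanged → 0.
OMO purchase (from banks) 118 billion rupees: the counterparty is a bank, so public deposits are unchanged → 0.
Net: −70.5 + 420 + 0 + 0 = +349.5 billion.

+349.5 billion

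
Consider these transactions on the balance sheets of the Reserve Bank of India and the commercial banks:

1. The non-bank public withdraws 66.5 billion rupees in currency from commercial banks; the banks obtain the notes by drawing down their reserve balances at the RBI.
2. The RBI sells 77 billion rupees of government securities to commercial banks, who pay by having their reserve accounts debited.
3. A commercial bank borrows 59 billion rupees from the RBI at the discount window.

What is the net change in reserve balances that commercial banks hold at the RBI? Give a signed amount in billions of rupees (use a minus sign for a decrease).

Currency withdrawal 66.5 billion rupees: banks swap reserves for currency → −66.5B.
OMO sale (to banks) 77 billion rupees: the buying banks pay out of their reserve balances → −77B.
Discount-window loan 59 billion rupees: the loan is credited to the bank's reserve account → +59B.
Net: −66.5 − 77 + 59 = -84.5 billion.

-84.5 billion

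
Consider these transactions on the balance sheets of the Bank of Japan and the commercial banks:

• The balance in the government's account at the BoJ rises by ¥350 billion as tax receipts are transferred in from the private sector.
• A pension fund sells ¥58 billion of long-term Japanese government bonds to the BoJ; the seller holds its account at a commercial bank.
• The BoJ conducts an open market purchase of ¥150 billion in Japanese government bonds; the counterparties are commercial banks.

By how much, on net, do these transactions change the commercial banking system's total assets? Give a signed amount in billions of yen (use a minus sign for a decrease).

BoJ balance sheet:
  Assets:      Securities +¥208B
  Liabilities: Bank reserves −¥142B, Government deposits +¥350B
Commercial banking system:
  Assets:      Reserves at CB −¥142B, Securities −¥150B
  Liabilities: Checkable deposits −¥292B
Change in total bank assets = -¥292 billion.

-¥292 billion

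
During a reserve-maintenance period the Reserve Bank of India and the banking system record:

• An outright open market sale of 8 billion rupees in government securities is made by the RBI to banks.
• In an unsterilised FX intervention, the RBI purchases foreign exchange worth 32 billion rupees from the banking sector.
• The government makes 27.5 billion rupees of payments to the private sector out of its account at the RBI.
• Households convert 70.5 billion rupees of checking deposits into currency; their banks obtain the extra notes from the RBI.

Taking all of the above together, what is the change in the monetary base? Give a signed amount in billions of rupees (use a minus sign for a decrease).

+51.5 billion

RBI balance sheet:
  Assets:      Securities −8B, Foreign assets +32B
  Liabilities: Bank reserves −19B, Currency in circulation +70.5B, Government deposits −27.5B
Monetary base = currency + reserves: +70.5B + (−19B) = +51.5 billion.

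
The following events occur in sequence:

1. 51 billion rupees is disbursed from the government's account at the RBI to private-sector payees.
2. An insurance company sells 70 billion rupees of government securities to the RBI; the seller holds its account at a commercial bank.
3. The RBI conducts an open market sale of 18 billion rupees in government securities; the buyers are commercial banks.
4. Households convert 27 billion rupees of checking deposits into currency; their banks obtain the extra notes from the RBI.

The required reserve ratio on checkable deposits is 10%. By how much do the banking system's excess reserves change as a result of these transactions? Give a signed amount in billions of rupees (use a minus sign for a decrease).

Government spending 51 billion rupees: reserves +51B, deposits +51B.
Asset purchase (from non-banks) 70 billion rupees: reserves +70B, deposits +70B.
OMO sale (to banks) 18 billion rupees: reserves −18B, deposits 0.
Currency withdrawal 27 billion rupees: reserves −27B, deposits −27B.
Totals: Δreserves = +76B, Δdeposits = +94B.
Δrequired reserves = 10% × +94B = +9.4B.
Δexcess reserves = Δreserves − Δrequired = +76B − (+9.4B) = +66.6 billion.

+66.6 billion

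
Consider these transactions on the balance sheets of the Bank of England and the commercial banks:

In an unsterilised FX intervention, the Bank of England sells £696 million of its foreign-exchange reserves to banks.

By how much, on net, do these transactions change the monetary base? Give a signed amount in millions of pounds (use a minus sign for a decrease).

-£696 million

FX sale £696 million: Bank of England balance sheet contracts → −£696M.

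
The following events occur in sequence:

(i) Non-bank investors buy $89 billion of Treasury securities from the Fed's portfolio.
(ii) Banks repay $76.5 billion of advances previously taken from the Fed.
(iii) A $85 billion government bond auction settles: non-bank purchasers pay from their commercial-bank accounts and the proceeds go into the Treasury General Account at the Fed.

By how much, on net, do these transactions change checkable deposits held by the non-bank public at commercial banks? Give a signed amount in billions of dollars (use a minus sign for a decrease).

Fed balance sheet:
  Assets:      Securities −$89B, Loans to banks −$76.5B
  Liabilities: Bank reserves −$250.5B, Government deposits +$85B
Commercial banking system:
  Assets:      Reserves at CB −$250.5B
  Liabilities: Checkable deposits −$174B, Borrowings from CB −$76.5B
So the change in checkable deposits held by the non-bank public at commercial banks is -$174 billion.

-$174 billion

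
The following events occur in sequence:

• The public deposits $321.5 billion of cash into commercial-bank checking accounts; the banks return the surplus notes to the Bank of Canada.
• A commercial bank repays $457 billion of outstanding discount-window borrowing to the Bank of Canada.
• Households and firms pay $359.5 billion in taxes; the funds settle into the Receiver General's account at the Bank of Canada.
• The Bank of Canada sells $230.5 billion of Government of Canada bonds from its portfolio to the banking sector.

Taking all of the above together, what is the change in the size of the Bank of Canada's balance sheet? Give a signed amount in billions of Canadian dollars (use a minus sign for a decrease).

-$687.5 billion

Bank of Canada balance sheet:
  Assets:      Securities −$230.5B, Loans to banks −$457B
  Liabilities: Bank reserves −$725.5B, Currency in circulation −$321.5B, Government deposits +$359.5B
Change in total Bank of Canada assets = -$687.5 billion.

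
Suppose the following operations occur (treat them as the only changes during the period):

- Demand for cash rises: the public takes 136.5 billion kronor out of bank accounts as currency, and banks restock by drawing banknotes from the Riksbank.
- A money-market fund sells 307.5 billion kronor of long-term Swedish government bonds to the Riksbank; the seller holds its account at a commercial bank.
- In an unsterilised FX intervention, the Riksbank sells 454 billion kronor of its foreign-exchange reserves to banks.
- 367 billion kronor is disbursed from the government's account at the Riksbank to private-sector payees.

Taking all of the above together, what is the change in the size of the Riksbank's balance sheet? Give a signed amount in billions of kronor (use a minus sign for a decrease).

Riksbank balance sheet:
  Assets:      Securities +307.5B, Foreign assets −454B
  Liabilities: Bank reserves +84B, Currency in circulation +136.5B, Government deposits −367B
Change in total Riksbank assets = -146.5 billion.

-146.5 billion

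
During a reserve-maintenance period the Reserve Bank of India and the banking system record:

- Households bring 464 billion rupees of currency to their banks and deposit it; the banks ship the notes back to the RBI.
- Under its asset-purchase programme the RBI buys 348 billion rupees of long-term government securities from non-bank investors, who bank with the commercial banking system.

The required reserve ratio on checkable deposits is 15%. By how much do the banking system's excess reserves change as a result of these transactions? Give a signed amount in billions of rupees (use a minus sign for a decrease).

+690.2 billion

Currency deposit 464 billion rupees: reserves +464B, deposits +464B.
Asset purchase (from non-banks) 348 billion rupees: reserves +348B, deposits +348B.
Totals: Δreserves = +812B, Δdeposits = +812B.
Δrequired reserves = 15% × +812B = +121.8B.
Δexcess reserves = Δreserves − Δrequired = +812B − (+121.8B) = +690.2 billion.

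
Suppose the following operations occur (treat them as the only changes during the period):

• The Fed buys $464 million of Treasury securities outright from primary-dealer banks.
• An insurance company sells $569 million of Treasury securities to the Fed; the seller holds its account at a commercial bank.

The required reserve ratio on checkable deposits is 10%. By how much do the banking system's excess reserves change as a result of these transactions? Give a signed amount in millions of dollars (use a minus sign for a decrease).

+$976.1 million

OMO purchase (from banks) $464 million: reserves +$464M, deposits 0.
Asset purchase (from non-banks) $569 million: reserves +$569M, deposits +$569M.
Totals: Δreserves = +$1033M, Δdeposits = +$569M.
Δrequired reserves = 10% × +$569M = +$56.9M.
Δexcess reserves = Δreserves − Δrequired = +$1033M − (+$56.9M) = +$976.1 million.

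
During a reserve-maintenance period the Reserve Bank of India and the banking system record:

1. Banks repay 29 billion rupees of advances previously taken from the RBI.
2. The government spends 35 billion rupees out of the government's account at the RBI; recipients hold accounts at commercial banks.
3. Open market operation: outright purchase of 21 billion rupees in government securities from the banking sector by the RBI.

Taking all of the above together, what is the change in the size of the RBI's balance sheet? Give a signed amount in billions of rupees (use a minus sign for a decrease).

RBI balance sheet:
  Assets:      Securities +21B, Loans to banks −29B
  Liabilities: Bank reserves +27B, Government deposits −35B
Change in total RBI assets = -8 billion.

-8 billion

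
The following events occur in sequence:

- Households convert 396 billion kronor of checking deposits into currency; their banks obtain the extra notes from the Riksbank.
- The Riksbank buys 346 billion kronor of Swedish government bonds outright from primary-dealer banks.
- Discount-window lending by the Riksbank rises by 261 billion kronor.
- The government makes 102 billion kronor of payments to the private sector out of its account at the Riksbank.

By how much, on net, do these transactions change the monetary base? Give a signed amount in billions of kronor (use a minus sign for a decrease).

Riksbank balance sheet:
  Assets:      Securities +346B, Loans to banks +261B
  Liabilities: Bank reserves +313B, Currency in circulation +396B, Government deposits −102B
Monetary base = currency + reserves: +396B + (+313B) = +709 billion.

+709 billion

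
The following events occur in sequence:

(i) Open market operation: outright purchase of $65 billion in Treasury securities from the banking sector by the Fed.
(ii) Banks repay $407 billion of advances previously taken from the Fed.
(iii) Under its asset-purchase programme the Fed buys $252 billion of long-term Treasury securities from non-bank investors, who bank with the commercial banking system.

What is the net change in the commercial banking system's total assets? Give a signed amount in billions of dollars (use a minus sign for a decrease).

OMO purchase (from banks) $65 billion: just an asset swap on bank balance sheets → 0.
Discount-window repayment $407 billion: bank balance sheets shrink → −$407B.
Asset purchase (from non-banks) $252 billion: bank balance sheets expand → +$252B.
Net: 0 − 407 + 252 = -$155 billion.

-$155 billion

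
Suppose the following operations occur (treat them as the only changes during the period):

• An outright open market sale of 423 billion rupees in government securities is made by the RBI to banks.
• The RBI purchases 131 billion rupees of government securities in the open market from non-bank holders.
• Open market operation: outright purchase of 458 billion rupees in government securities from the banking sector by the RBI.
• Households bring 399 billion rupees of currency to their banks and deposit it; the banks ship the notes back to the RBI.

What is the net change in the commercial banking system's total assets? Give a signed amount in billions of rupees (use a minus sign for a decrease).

+530 billion

OMO sale (to banks) 423 billion rupees: just an asset swap on bank balance sheets → 0.
Asset purchase (from non-banks) 131 billion rupees: bank balance sheets expand → +131B.
OMO purchase (from banks) 458 billion rupees: just an asset swap on bank balance sheets → 0.
Currency deposit 399 billion rupees: bank balance sheets expand → +399B.
Net: 0 + 131 + 0 + 399 = +530 billion.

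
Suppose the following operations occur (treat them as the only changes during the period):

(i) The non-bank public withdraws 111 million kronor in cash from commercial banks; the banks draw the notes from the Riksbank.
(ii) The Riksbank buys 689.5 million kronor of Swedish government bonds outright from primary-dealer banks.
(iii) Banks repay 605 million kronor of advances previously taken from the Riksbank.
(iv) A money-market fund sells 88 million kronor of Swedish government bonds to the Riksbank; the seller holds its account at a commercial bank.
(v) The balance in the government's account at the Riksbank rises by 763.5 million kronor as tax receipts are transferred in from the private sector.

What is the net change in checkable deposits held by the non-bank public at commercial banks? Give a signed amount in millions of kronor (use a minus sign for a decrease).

-786.5 million

Currency withdrawal 111 million kronor: non-bank counterparties' bank balances fall → −111M.
OMO purchase (from banks) 689.5 million kronor: the counterparty is a bank, so public deposits are unchanged → 0.
Discount-window repayment 605 million kronor: the counterparty is a bank, so public deposits are unchanged → 0.
Asset purchase (from non-banks) 88 million kronor: non-bank counterparties' bank balances rise → +88M.
Government account inflow 763.5 million kronor: non-bank counterparties' bank balances fall → −763.5M.
Net: −111 + 0 + 0 + 88 − 763.5 = -786.5 million.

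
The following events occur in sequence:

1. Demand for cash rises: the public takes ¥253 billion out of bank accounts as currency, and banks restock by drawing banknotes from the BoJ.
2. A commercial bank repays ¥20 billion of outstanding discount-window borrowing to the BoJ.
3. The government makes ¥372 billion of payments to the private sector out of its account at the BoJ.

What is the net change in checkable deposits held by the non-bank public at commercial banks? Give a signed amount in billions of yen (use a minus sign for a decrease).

+¥119 billion

BoJ balance sheet:
  Assets:      Loans to banks −¥20B
  Liabilities: Bank reserves +¥99B, Currency in circulation +¥253B, Government deposits −¥372B
Commercial banking system:
  Assets:      Reserves at CB +¥99B
  Liabilities: Checkable deposits +¥119B, Borrowings from CB −¥20B
So the change in checkable deposits held by the non-bank public at commercial banks is +¥119 billion.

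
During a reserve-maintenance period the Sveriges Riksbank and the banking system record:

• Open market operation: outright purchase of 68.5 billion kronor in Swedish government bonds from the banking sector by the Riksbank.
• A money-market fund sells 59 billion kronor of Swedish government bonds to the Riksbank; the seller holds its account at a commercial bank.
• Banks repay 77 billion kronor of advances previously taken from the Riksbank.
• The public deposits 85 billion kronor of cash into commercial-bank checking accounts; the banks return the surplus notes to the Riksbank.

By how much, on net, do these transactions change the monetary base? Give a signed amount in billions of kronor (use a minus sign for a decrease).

Riksbank balance sheet:
  Assets:      Securities +127.5B, Loans to banks −77B
  Liabilities: Bank reserves +135.5B, Currency in circulation −85B
Commercial banking system:
  Assets:      Reserves at CB +135.5B, Securities −68.5B
  Liabilities: Checkable deposits +144B, Borrowings from CB −77B
Monetary base = currency + reserves: −85B + (+135.5B) = +50.5 billion.

+50.5 billion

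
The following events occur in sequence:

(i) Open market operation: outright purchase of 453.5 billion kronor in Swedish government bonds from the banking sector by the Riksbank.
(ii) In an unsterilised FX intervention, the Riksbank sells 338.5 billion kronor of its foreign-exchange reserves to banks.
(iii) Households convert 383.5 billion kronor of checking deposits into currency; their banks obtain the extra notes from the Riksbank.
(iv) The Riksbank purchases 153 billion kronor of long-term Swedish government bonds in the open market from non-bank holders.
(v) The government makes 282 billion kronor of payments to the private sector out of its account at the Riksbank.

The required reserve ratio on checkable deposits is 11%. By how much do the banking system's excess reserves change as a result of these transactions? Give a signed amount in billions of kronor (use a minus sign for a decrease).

OMO purchase (from banks) 453.5 billion kronor: reserves +453.5B, deposits 0.
FX sale 338.5 billion kronor: reserves −338.5B, deposits 0.
Currency withdrawal 383.5 billion kronor: reserves −383.5B, deposits −383.5B.
Asset purchase (from non-banks) 153 billion kronor: reserves +153B, deposits +153B.
Government spending 282 billion kronor: reserves +282B, deposits +282B.
Totals: Δreserves = +166.5B, Δdeposits = +51.5B.
Δrequired reserves = 11% × +51.5B = +5.665B.
Δexcess reserves = Δreserves − Δrequired = +166.5B − (+5.665B) = +160.835 billion.

+160.835 billion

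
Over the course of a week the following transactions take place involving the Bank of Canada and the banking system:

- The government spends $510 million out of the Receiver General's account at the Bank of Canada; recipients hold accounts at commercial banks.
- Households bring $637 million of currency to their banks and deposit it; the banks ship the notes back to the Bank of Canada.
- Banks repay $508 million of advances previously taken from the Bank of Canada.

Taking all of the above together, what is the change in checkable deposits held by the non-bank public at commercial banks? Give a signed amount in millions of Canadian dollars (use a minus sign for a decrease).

Government spending $510 million: non-bank counterparties' bank balances rise → +$510M.
Currency deposit $637 million: non-bank counterparties' bank balances rise → +$637M.
Discount-window repayment $508 million: the counterparty is a bank, so public deposits are unchanged → 0.
Net: 510 + 637 + 0 = +$1147 million.

+$1147 million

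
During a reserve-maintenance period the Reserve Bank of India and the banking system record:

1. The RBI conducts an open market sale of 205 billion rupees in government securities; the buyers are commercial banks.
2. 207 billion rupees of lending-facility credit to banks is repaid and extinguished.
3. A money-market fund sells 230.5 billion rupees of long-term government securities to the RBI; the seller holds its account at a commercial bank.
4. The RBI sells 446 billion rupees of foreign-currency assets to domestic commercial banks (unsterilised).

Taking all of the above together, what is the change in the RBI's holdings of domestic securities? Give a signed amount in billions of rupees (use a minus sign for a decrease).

+25.5 billion

OMO sale (to banks) 205 billion rupees: securities removed from the RBI's portfolio → −205B.
Discount-window repayment 207 billion rupees: the RBI's securities portfolio is untouched → 0.
Asset purchase (from non-banks) 230.5 billion rupees: securities added to the RBI's portfolio → +230.5B.
FX sale 446 billion rupees: the RBI's securities portfolio is untouched → 0.
Net: −205 + 0 + 230.5 + 0 = +25.5 billion.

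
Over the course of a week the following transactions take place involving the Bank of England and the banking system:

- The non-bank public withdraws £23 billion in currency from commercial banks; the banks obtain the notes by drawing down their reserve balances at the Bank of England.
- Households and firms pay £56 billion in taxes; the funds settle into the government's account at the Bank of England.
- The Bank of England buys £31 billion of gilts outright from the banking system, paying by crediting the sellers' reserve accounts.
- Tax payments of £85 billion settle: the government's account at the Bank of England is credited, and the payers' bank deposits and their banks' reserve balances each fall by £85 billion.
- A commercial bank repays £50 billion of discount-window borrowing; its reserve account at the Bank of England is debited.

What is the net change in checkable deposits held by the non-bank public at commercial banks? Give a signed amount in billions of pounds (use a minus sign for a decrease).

-£164 billion

Bank of England balance sheet:
  Assets:      Securities +£31B, Loans to banks −£50B
  Liabilities: Bank reserves −£183B, Currency in circulation +£23B, Government deposits +£141B
Commercial banking system:
  Assets:      Reserves at CB −£183B, Securities −£31B
  Liabilities: Checkable deposits −£164B, Borrowings from CB −£50B
So the change in checkable deposits held by the non-bank public at commercial banks is -£164 billion.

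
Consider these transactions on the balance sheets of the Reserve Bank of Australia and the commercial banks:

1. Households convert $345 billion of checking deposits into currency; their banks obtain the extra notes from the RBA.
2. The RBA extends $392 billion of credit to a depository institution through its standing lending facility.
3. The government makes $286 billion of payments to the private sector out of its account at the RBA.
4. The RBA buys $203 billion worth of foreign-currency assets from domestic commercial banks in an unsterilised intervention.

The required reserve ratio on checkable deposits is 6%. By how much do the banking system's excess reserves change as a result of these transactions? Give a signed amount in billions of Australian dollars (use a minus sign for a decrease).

+$539.54 billion

Currency withdrawal $345 billion: reserves −$345B, deposits −$345B.
Discount-window loan $392 billion: reserves +$392B, deposits 0.
Government spending $286 billion: reserves +$286B, deposits +$286B.
FX purchase $203 billion: reserves +$203B, deposits 0.
Totals: Δreserves = +$536B, Δdeposits = −$59B.
Δrequired reserves = 6% × −$59B = −$3.54B.
Δexcess reserves = Δreserves − Δrequired = +$536B − (−$3.54B) = +$539.54 billion.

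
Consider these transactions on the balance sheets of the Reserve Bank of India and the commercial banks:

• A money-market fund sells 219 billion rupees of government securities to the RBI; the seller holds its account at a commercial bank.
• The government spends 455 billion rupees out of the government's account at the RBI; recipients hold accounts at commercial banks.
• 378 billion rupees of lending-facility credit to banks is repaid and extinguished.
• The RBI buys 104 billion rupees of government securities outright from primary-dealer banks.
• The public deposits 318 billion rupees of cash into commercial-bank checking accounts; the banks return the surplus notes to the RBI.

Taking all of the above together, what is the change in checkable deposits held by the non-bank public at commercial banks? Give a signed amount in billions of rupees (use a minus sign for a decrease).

RBI balance sheet:
  Assets:      Securities +323B, Loans to banks −378B
  Liabilities: Bank reserves +718B, Currency in circulation −318B, Government deposits −455B
Commercial banking system:
  Assets:      Reserves at CB +718B, Securities −104B
  Liabilities: Checkable deposits +992B, Borrowings from CB −378B
So the change in checkable deposits held by the non-bank public at commercial banks is +992 billion.

+992 billion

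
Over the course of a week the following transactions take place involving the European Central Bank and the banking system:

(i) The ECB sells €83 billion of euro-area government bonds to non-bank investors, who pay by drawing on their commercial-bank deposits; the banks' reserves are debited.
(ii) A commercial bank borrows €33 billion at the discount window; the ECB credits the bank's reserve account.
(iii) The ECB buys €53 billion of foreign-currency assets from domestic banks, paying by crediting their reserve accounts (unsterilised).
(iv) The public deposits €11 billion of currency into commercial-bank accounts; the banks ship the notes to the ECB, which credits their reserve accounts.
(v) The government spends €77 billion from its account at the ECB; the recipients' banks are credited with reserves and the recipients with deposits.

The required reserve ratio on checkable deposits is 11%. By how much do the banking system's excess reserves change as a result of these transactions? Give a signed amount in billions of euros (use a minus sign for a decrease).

+€90.45 billion

Asset sale (to non-banks) €83 billion: reserves −€83B, deposits −€83B.
Discount-window loan €33 billion: reserves +€33B, deposits 0.
FX purchase €53 billion: reserves +€53B, deposits 0.
Currency deposit €11 billion: reserves +€11B, deposits +€11B.
Government spending €77 billion: reserves +€77B, deposits +€77B.
Totals: Δreserves = +€91B, Δdeposits = +€5B.
Δrequired reserves = 11% × +€5B = +€0.55B.
Δexcess reserves = Δreserves − Δrequired = +€91B − (+€0.55B) = +€90.45 billion.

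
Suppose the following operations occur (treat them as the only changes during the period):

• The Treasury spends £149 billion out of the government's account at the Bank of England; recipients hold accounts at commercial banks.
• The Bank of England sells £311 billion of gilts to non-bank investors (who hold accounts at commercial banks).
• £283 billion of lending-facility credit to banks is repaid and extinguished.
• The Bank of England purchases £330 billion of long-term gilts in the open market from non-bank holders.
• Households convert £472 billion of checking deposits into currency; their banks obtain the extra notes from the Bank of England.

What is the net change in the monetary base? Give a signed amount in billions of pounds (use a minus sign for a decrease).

Bank of England balance sheet:
  Assets:      Securities +£19B, Loans to banks −£283B
  Liabilities: Bank reserves −£587B, Currency in circulation +£472B, Government deposits −£149B
Monetary base = currency + reserves: +£472B + (−£587B) = -£115 billion.

-£115 billion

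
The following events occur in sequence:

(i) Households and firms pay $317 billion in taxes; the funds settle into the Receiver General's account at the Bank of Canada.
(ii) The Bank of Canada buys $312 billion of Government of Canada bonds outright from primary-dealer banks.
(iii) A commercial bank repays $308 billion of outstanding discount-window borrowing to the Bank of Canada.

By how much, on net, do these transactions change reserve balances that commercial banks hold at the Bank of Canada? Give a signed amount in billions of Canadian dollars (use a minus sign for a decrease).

Government account inflow $317 billion: funds move from bank reserves into the government account → −$317B.
OMO purchase (from banks) $312 billion: the Bank of Canada pays by crediting reserve accounts → +$312B.
Discount-window repayment $308 billion: repayment is debited from reserves → −$308B.
Net: −317 + 312 − 308 = -$313 billion.

-$313 billion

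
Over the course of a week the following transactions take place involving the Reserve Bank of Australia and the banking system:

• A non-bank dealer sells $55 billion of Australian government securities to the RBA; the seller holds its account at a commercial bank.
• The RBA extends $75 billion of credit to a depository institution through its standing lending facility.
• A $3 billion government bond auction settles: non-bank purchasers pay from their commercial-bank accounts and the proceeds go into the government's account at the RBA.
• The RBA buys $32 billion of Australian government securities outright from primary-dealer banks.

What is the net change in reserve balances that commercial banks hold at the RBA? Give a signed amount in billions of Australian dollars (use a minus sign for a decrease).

RBA balance sheet:
  Assets:      Securities +$87B, Loans to banks +$75B
  Liabilities: Bank reserves +$159B, Government deposits +$3B
Commercial banking system:
  Assets:      Reserves at CB +$159B, Securities −$32B
  Liabilities: Checkable deposits +$52B, Borrowings from CB +$75B
So the change in reserve balances that commercial banks hold at the RBA is +$159 billion.

+$159 billion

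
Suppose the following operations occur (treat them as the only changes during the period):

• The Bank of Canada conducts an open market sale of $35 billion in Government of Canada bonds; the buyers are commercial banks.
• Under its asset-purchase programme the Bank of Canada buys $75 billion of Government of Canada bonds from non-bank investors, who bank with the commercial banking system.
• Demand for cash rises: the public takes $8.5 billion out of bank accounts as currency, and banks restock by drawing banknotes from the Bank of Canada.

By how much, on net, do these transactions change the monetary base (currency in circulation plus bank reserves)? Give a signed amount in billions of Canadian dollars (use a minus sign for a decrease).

OMO sale (to banks) $35 billion: Bank of Canada balance sheet contracts → −$35B.
Asset purchase (from non-banks) $75 billion: Bank of Canada balance sheet expands → +$75B.
Currency withdrawal $8.5 billion: just a shift between currency and reserves — both are base money → 0.
Net: −35 + 75 + 0 = +$40 billion.

+$40 billion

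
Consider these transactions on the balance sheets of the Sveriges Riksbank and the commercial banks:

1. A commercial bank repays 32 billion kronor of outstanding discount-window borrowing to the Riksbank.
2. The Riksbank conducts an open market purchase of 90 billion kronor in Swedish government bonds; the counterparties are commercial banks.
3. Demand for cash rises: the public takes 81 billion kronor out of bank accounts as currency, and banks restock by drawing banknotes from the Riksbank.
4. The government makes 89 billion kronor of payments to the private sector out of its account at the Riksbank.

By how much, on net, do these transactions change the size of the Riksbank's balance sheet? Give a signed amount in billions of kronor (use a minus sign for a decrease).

Riksbank balance sheet:
  Assets:      Securities +90B, Loans to banks −32B
  Liabilities: Bank reserves +66B, Currency in circulation +81B, Government deposits −89B
Commercial banking system:
  Assets:      Reserves at CB +66B, Securities −90B
  Liabilities: Checkable deposits +8B, Borrowings from CB −32B
Change in total Riksbank assets = +58 billion.

+58 billion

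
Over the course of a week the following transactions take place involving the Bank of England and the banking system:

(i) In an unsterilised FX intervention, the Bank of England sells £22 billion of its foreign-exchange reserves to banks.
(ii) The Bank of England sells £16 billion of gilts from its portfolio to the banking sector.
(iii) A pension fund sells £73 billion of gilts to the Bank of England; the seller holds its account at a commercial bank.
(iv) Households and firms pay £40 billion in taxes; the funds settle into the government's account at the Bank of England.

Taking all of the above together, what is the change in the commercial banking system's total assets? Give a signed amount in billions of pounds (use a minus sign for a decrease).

+£33 billion

FX sale £22 billion: just an asset swap on bank balance sheets → 0.
OMO sale (to banks) £16 billion: just an asset swap on bank balance sheets → 0.
Asset purchase (from non-banks) £73 billion: bank balance sheets expand → +£73B.
Government account inflow £40 billion: bank balance sheets shrink → −£40B.
Net: 0 + 0 + 73 − 40 = +£33 billion.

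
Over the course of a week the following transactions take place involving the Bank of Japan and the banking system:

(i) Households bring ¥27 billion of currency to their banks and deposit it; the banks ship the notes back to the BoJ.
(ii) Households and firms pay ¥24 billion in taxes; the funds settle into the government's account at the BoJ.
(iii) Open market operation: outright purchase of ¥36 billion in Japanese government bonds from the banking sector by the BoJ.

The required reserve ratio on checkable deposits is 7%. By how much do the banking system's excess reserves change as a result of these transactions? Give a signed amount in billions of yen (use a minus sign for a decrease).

+¥38.79 billion

Currency deposit ¥27 billion: reserves +¥27B, deposits +¥27B.
Government account inflow ¥24 billion: reserves −¥24B, deposits −¥24B.
OMO purchase (from banks) ¥36 billion: reserves +¥36B, deposits 0.
Totals: Δreserves = +¥39B, Δdeposits = +¥3B.
Δrequired reserves = 7% × +¥3B = +¥0.21B.
Δexcess reserves = Δreserves − Δrequired = +¥39B − (+¥0.21B) = +¥38.79 billion.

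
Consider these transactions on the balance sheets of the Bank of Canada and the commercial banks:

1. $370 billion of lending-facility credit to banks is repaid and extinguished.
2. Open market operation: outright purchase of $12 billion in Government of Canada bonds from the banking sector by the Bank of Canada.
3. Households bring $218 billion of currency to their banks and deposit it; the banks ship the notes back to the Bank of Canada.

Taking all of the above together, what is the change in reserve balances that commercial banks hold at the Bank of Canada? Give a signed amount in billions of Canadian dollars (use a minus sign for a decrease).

-$140 billion

Discount-window repayment $370 billion: repayment is debited from reserves → −$370B.
OMO purchase (from banks) $12 billion: the Bank of Canada pays by crediting reserve accounts → +$12B.
Currency deposit $218 billion: returned notes are swapped for reserve credit → +$218B.
Net: −370 + 12 + 218 = -$140 billion.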